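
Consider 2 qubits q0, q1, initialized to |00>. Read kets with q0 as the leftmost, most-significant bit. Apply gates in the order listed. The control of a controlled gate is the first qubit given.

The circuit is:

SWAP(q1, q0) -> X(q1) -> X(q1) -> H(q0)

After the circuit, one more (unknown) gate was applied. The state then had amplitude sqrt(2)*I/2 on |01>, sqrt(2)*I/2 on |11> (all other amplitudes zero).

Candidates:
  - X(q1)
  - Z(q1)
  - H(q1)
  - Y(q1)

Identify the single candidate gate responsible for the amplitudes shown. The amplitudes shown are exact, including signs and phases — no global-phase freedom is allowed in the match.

The unique candidate consistent with the amplitudes is Y(q1). Key observation: the block from step 2 through step 3 cancels to the identity and can be dropped.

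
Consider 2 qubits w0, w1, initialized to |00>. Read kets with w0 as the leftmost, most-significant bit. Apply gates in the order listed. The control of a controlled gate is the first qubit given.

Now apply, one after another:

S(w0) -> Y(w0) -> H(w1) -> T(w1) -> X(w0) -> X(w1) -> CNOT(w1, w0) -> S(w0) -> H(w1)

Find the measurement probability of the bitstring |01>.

The probability of measuring |01> is 1/4.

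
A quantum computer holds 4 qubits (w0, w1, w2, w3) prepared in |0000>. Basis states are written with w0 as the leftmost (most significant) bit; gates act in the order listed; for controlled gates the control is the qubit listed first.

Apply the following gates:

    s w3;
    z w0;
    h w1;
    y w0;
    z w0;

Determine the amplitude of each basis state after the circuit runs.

After the circuit, the state carries amplitude -sqrt(2)*I/2 on |1000>, -sqrt(2)*I/2 on |1100>, and 0 on every other basis state.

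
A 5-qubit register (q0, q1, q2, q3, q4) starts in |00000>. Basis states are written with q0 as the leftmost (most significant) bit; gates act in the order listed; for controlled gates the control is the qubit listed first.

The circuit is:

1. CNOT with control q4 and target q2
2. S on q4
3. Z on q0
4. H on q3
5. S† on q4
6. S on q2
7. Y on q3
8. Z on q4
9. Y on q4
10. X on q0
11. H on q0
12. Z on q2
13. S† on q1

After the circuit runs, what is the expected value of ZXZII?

The observable ZXZII averages to 0.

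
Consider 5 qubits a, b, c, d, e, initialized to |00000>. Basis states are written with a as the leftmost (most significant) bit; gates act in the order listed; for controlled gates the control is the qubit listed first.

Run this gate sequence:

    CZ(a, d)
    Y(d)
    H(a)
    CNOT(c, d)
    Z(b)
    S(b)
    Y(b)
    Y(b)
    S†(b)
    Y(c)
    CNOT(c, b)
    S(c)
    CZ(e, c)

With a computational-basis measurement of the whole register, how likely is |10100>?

The probability of measuring |10100> is 0.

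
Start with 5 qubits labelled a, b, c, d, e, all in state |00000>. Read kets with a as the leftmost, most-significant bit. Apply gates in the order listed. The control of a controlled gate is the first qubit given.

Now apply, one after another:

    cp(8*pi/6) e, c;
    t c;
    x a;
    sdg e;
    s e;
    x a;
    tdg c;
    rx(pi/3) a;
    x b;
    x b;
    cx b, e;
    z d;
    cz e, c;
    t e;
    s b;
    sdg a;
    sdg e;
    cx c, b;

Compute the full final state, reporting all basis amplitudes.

After the circuit, the state carries amplitude sqrt(3)/2 on |00000>, -1/2 on |10000>, and 0 on every other basis state.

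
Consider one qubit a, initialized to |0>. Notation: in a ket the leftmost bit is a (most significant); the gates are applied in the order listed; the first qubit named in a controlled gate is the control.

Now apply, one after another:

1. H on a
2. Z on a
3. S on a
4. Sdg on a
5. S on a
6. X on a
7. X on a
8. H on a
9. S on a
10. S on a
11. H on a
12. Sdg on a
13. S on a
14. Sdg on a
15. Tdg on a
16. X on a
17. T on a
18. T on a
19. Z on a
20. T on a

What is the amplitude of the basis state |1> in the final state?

|1> carries amplitude -sqrt(2)*exp(I*pi/4)/2 in the final state.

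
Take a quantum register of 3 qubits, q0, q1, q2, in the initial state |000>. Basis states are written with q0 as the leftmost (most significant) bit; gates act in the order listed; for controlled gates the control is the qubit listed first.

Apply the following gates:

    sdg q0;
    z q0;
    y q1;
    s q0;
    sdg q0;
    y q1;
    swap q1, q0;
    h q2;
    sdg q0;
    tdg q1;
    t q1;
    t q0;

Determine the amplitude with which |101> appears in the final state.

The final state's coefficient on |101> equals 0. Key observation: steps 3-6 multiply out to the identity, so the circuit reduces to the remaining gates.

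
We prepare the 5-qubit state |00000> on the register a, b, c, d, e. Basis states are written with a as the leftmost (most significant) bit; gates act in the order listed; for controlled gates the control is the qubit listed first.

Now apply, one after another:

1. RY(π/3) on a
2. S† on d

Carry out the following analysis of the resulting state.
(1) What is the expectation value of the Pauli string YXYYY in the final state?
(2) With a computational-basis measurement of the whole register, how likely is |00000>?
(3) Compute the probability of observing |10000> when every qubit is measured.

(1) In the final state, YXYYY has expectation 0.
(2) The probability of measuring |00000> is 3/4.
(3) Outcome |10000> occurs with probability 1/4.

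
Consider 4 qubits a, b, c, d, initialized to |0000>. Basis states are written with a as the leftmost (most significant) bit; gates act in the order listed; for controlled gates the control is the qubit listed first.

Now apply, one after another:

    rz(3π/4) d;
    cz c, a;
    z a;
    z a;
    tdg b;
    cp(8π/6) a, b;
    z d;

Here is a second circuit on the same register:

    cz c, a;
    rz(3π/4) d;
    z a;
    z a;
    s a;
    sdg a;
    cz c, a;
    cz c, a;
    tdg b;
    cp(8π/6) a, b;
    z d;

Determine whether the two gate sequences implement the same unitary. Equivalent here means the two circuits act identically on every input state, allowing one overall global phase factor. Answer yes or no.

Yes: on every input state the two circuits agree up to one overall phase factor.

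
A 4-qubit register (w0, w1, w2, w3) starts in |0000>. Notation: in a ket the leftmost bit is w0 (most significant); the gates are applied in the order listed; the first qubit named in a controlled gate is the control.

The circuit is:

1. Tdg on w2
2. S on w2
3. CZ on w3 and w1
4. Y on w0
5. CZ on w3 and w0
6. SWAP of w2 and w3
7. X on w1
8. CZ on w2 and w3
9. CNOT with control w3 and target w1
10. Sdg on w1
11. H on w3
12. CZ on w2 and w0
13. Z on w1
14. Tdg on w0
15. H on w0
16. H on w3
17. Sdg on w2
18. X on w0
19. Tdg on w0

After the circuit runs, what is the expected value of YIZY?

The expectation value of YIZY is 0.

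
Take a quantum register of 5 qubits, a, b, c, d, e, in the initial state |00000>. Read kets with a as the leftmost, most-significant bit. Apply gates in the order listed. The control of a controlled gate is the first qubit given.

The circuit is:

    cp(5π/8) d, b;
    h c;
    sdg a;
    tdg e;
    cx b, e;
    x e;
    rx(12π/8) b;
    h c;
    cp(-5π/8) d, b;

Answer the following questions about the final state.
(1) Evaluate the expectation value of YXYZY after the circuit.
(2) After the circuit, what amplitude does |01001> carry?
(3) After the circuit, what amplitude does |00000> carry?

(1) The expectation value of YXYZY is 0.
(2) The final state's coefficient on |01001> equals -sqrt(2)*I/2.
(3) |00000> carries amplitude 0 in the final state.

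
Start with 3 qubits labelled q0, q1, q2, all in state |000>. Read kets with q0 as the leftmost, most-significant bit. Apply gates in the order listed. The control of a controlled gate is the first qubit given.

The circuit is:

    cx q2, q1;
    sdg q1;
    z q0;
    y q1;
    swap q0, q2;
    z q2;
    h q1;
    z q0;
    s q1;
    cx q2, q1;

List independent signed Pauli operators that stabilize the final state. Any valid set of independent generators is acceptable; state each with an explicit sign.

The stabilizer group can be generated by -IYI, +ZII, +IIZ, among other valid generating sets.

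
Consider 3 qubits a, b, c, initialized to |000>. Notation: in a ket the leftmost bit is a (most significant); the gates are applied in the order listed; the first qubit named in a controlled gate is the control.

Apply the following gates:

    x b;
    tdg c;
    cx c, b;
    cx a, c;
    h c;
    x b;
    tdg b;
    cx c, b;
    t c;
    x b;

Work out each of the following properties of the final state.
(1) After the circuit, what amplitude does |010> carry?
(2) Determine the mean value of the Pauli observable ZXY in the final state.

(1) The amplitude on |010> is sqrt(2)/2.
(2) In the final state, ZXY has expectation sqrt(2)/2.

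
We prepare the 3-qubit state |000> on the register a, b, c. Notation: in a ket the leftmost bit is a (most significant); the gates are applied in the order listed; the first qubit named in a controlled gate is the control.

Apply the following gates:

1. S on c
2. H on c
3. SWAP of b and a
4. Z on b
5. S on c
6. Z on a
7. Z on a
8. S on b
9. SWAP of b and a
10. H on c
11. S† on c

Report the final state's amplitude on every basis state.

After the circuit, the state carries amplitude 1/2 + I/2 on |000>, -1/2 - I/2 on |001>, and 0 on every other basis state.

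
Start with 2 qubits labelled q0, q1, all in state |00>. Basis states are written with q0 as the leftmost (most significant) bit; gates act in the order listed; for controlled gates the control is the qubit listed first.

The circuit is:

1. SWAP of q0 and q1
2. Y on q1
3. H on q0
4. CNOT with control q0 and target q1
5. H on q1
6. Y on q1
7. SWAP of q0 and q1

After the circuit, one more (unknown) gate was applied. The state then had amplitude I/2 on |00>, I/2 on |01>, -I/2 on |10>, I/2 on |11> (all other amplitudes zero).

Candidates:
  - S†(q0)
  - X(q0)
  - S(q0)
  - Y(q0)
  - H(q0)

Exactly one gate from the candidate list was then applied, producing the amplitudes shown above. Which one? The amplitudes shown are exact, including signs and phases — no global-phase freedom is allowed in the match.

The unique candidate consistent with the amplitudes is Y(q0).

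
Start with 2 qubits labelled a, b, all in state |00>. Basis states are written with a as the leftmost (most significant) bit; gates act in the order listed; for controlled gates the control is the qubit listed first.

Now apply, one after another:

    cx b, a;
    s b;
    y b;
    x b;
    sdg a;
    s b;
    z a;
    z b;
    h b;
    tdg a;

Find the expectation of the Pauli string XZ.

In the final state, XZ has expectation 0.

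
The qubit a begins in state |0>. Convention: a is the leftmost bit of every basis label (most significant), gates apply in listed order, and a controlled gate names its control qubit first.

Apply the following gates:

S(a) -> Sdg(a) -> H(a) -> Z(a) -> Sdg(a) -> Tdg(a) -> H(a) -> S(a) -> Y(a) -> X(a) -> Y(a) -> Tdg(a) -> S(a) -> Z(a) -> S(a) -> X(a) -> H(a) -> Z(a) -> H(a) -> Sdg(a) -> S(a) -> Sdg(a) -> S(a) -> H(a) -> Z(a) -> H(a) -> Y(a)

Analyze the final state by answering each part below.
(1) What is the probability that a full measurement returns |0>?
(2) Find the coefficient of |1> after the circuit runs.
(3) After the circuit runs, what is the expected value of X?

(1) A full measurement returns |0> with probability 1/2 - sqrt(2)/4.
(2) The amplitude on |1> is -I/2 - exp(I*pi/4)/2.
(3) The expectation value of X is -1/2.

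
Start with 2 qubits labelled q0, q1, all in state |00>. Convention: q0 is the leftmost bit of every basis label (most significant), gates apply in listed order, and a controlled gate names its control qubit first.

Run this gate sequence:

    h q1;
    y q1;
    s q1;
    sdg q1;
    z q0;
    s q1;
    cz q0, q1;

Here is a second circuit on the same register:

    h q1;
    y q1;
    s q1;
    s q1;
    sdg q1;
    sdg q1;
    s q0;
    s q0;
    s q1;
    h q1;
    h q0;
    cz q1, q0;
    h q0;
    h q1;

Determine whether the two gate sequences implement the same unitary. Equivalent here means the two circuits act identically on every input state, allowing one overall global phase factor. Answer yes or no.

No — the two circuits implement different unitaries, even allowing a global phase.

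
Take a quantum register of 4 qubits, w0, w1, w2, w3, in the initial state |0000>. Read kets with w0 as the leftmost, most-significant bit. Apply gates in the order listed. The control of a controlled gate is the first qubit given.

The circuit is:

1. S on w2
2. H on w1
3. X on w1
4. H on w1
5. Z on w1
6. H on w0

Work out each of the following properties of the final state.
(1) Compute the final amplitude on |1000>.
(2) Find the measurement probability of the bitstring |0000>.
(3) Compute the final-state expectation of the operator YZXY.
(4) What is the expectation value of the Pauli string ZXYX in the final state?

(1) The final state's coefficient on |1000> equals sqrt(2)/2. Key observation: gates 2-5 undo each other exactly, leaving only the rest of the circuit to track.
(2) The probability of measuring |0000> is 1/2.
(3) In the final state, YZXY has expectation 0.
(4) In the final state, ZXYX has expectation 0.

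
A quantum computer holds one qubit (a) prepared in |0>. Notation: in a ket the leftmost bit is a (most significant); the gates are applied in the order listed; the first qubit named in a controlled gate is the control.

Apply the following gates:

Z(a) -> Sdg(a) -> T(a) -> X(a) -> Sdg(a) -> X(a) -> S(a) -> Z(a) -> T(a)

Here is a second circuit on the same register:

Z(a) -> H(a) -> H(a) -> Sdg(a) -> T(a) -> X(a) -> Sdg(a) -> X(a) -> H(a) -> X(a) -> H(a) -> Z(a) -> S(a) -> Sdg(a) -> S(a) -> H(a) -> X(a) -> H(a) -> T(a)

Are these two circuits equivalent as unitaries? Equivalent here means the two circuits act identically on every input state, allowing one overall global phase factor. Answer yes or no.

Yes: on every input state the two circuits agree up to one overall phase factor.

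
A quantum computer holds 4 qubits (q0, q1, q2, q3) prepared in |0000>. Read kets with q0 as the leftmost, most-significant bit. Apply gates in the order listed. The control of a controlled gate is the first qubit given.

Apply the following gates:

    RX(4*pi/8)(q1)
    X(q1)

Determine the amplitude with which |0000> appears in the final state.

|0000> carries amplitude -sqrt(2)*I/2 in the final state.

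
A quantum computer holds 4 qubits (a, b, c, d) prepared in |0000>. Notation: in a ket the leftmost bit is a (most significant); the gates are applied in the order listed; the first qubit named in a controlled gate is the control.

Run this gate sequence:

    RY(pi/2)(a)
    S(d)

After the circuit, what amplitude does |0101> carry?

|0101> carries amplitude 0 in the final state.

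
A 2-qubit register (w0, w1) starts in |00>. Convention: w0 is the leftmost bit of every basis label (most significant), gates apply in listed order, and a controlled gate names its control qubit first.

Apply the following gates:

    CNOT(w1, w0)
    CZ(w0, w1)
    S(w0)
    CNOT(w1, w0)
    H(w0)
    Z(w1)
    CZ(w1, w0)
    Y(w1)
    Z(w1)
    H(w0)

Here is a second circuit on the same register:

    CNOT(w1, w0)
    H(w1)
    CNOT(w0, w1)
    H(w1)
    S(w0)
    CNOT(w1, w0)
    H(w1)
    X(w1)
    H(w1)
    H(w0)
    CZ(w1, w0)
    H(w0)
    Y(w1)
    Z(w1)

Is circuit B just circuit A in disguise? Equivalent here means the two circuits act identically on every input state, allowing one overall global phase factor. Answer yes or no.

Yes: on every input state the two circuits agree up to one overall phase factor.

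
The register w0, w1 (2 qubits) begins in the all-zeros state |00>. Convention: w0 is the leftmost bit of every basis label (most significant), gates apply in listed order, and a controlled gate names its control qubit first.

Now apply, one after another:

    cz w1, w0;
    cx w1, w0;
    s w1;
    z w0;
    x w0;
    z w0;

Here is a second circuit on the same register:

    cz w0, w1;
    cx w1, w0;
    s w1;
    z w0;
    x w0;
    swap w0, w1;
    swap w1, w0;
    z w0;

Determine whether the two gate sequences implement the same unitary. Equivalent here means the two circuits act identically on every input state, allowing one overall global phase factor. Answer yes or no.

Yes — the two circuits implement the same unitary up to a global phase.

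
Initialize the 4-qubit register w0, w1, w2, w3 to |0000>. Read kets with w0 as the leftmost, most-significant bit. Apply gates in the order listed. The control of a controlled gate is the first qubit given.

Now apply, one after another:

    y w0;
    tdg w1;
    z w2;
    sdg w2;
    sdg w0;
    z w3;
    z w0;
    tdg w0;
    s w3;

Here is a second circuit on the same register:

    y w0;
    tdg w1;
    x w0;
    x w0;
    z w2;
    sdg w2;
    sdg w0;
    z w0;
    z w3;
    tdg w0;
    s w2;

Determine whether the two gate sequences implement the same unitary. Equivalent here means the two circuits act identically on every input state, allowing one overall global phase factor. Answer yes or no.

No — the two circuits implement different unitaries, even allowing a global phase.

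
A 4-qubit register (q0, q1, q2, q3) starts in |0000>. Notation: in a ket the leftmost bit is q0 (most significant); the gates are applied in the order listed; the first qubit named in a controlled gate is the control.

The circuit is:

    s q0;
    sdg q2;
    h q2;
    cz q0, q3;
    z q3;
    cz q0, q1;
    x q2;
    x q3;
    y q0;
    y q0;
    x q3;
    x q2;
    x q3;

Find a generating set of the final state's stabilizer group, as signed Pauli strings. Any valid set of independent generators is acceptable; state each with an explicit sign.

The final state is stabilized by the group generated by +IIXI, +ZIII, +IZII, -IIIZ; other independent generating sets are equally valid.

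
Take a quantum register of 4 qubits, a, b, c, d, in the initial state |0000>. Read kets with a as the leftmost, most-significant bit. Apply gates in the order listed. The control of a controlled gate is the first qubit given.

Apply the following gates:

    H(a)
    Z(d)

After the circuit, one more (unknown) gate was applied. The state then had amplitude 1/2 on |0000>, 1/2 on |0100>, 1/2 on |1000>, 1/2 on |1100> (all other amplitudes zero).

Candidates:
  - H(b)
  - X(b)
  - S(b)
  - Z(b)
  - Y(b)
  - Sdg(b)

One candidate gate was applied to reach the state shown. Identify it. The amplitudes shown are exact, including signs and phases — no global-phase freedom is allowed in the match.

The unique candidate consistent with the amplitudes is H(b).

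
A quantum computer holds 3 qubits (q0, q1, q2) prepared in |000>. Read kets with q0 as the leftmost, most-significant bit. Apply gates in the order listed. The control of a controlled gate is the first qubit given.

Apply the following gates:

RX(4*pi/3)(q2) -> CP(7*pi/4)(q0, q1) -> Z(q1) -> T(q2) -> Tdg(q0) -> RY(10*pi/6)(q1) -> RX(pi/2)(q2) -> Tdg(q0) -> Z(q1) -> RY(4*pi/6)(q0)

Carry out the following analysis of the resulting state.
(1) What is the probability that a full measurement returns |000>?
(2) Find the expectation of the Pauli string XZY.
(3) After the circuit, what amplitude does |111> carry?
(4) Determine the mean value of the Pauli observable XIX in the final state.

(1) A full measurement returns |000> with probability 3*sqrt(6)/128 + 3/32.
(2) In the final state, XZY has expectation sqrt(3)/8.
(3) |111> carries amplitude -sqrt(6)*I/16 + 3*sqrt(2)*exp(3*I*pi/4)/16 in the final state.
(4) In the final state, XIX has expectation -3*sqrt(2)/8.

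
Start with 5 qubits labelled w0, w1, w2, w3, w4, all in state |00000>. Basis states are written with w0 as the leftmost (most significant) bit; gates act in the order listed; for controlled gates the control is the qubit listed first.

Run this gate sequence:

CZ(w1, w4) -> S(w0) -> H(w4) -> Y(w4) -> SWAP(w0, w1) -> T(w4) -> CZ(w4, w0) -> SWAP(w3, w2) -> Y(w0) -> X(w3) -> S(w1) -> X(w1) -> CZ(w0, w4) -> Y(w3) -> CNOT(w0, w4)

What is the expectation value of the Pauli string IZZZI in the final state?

The observable IZZZI averages to -1.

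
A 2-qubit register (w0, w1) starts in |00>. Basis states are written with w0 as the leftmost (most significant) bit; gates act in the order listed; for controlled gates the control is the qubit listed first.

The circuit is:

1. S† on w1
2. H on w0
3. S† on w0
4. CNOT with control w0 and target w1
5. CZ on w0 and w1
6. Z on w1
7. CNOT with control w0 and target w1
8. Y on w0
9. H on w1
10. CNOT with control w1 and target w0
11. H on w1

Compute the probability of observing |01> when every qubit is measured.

The probability of measuring |01> is 1/4.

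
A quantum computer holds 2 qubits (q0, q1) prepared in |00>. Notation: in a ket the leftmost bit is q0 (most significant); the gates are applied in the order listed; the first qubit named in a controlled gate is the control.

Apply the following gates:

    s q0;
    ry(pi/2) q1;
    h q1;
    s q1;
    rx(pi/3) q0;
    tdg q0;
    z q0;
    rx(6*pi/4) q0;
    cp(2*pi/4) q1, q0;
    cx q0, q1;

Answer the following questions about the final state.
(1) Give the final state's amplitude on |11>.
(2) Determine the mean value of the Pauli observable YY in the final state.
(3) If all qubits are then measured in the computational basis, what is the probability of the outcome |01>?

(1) |11> carries amplitude -sqrt(6)*I/4 - sqrt(2)*exp(I*pi/4)/4 in the final state.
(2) In the final state, YY has expectation -sqrt(6)/4.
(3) The probability of measuring |01> is 0.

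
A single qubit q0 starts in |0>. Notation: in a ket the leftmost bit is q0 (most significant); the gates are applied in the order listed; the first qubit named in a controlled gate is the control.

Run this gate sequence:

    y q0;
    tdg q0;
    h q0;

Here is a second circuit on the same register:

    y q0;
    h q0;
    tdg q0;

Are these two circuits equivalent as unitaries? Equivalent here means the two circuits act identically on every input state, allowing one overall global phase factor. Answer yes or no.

No: there is an input state on which the two circuits produce genuinely different outputs (not merely differing by a phase).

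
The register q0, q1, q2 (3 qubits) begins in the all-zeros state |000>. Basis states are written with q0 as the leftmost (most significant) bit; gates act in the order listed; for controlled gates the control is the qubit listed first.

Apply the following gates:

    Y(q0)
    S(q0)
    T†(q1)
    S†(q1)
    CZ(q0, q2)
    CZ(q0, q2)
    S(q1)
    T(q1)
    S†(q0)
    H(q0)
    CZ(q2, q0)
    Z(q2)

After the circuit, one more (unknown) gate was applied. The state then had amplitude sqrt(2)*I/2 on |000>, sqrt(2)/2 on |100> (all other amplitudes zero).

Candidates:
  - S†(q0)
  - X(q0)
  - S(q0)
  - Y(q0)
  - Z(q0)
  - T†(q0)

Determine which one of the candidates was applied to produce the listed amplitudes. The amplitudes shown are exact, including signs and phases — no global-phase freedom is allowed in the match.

It was S(q0) that produced the state shown. Key observation: gates 2-9 undo each other exactly, leaving only the rest of the circuit to track.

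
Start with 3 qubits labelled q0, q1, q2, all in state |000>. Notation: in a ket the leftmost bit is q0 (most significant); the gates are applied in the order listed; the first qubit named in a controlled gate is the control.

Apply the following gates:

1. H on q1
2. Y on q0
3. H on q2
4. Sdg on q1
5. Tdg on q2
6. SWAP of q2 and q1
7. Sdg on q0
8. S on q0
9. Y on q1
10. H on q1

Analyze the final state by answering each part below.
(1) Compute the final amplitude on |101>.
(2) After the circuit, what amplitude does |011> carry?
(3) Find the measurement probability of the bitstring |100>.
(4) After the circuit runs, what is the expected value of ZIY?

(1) The amplitude on |101> is sqrt(2)*(-exp(I*pi/4) + I)/4.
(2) The final state's coefficient on |011> equals 0.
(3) Outcome |100> occurs with probability 1/4 - sqrt(2)/8.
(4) In the final state, ZIY has expectation 1.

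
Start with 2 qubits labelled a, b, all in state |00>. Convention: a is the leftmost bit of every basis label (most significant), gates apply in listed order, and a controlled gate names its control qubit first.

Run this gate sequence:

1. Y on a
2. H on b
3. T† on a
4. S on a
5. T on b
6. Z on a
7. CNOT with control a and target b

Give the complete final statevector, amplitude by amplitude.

After the circuit, the state carries amplitude 0 on |00>, 0 on |01>, sqrt(2)/2 on |10>, -sqrt(2)*exp(3*I*pi/4)/2 on |11>.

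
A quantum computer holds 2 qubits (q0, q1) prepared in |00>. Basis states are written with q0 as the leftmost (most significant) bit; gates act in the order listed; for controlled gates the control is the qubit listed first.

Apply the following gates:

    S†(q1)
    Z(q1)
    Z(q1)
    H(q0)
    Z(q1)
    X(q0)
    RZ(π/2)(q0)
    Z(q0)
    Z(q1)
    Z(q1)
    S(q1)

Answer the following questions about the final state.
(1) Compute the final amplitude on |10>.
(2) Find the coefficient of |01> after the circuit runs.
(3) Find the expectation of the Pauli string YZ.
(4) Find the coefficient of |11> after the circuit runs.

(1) The amplitude on |10> is -sqrt(2)*exp(I*pi/4)/2.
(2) The final state's coefficient on |01> equals 0.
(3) In the final state, YZ has expectation -1.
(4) The final state's coefficient on |11> equals 0.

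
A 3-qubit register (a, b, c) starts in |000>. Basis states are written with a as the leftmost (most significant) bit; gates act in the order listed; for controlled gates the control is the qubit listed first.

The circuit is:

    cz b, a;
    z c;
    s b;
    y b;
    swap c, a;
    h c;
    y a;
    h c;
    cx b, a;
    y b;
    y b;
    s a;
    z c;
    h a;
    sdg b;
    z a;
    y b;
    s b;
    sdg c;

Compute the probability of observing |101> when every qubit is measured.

The probability of measuring |101> is 0.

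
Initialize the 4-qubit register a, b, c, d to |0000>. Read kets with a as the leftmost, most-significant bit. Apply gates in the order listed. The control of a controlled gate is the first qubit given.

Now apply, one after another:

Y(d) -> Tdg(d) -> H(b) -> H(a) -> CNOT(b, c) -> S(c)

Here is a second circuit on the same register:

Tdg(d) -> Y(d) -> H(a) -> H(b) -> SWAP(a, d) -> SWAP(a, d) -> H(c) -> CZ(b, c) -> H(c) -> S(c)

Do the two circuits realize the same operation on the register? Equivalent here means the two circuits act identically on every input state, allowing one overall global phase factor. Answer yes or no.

No — the two circuits implement different unitaries, even allowing a global phase.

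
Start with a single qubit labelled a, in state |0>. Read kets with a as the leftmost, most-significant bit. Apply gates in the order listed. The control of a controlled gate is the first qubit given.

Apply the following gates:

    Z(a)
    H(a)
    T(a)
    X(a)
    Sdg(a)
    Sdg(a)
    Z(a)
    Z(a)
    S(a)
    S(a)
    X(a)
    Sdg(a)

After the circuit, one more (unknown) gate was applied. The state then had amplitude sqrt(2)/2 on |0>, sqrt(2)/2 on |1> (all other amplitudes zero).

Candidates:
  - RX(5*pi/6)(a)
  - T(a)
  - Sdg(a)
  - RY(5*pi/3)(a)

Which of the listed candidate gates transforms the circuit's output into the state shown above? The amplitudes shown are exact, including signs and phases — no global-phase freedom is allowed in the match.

The applied gate was T(a).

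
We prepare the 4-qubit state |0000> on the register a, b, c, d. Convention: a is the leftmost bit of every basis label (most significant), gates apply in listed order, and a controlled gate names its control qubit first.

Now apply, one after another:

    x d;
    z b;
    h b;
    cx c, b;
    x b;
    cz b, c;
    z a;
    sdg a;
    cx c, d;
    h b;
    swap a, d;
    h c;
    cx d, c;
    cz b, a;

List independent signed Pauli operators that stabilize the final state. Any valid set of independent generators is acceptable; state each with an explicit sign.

The final state is stabilized by the group generated by +IIXI, -ZIII, +IZII, +IIIZ; other independent generating sets are equally valid.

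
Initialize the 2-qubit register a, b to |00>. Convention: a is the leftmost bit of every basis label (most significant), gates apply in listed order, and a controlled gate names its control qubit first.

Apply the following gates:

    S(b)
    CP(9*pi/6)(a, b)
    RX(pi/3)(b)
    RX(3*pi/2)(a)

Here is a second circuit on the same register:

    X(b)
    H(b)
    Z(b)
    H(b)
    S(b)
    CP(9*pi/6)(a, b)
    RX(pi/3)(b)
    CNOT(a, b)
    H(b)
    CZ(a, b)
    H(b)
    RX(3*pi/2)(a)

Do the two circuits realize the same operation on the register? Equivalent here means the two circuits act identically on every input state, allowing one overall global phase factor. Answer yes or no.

Yes, they are equivalent — the unitaries differ by at most a global phase.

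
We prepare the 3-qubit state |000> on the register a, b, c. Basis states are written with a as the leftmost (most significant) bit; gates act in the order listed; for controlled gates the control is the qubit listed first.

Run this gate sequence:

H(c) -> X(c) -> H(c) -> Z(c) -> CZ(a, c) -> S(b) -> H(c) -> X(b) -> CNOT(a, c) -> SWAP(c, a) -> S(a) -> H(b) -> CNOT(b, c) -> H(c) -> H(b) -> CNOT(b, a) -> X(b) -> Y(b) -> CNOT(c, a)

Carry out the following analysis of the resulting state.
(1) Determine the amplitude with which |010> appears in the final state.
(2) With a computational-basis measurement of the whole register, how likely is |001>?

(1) |010> carries amplitude -1/2 in the final state. Key observation: the block from step 1 through step 4 cancels to the identity and can be dropped.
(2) A full measurement returns |001> with probability 1/4.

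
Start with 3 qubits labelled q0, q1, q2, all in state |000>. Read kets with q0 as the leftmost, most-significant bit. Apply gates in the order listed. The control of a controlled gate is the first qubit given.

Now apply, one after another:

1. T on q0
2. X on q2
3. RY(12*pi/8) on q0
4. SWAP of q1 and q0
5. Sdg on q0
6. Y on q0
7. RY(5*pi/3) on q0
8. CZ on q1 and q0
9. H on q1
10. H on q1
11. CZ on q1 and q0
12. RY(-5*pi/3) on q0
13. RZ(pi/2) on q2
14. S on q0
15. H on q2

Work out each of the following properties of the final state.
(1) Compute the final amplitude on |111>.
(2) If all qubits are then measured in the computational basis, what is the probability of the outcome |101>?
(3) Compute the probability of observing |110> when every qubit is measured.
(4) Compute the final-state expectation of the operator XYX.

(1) The amplitude on |111> is exp(I*pi/4)/2. Key observation: steps 7-12 multiply out to the identity, so the circuit reduces to the remaining gates.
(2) Outcome |101> occurs with probability 1/4.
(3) The probability of measuring |110> is 1/4.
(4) The observable XYX averages to 0.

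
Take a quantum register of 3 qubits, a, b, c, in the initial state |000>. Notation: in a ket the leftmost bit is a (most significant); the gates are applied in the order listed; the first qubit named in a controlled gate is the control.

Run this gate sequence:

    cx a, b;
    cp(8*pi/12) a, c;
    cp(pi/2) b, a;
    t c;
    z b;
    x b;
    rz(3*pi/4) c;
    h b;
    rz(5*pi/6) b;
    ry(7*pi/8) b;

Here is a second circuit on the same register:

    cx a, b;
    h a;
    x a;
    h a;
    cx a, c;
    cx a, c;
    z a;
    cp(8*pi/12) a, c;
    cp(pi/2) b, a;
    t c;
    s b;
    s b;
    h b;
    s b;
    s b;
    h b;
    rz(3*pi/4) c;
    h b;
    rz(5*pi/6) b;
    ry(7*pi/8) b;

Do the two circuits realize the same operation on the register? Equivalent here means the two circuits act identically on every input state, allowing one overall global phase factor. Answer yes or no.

Yes: on every input state the two circuits agree up to one overall phase factor.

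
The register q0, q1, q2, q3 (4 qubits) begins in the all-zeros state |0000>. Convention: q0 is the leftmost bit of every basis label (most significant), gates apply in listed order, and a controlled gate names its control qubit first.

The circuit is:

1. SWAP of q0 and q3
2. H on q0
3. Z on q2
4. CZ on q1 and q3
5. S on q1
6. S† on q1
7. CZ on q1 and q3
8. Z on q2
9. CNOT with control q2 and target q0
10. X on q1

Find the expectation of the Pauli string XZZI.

The expectation value of XZZI is -1. Key observation: the block from step 3 through step 8 cancels to the identity and can be dropped.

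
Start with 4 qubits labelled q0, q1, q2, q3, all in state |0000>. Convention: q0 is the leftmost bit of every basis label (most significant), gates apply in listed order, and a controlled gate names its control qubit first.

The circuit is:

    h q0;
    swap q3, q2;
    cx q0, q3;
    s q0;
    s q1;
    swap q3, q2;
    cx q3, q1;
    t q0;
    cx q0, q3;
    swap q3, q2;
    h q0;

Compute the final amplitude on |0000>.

|0000> carries amplitude 1/2 in the final state.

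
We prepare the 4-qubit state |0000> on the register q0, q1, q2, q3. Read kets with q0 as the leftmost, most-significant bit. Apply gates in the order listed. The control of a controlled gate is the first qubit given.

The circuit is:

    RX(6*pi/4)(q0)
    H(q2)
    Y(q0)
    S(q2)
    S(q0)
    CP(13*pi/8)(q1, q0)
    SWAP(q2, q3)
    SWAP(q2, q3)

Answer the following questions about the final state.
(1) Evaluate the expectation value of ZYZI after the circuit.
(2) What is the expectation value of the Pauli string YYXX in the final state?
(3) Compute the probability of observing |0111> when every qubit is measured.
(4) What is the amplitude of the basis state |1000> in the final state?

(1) The expectation value of ZYZI is 0.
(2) In the final state, YYXX has expectation 0.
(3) The probability of measuring |0111> is 0.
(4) The amplitude on |1000> is 1/2.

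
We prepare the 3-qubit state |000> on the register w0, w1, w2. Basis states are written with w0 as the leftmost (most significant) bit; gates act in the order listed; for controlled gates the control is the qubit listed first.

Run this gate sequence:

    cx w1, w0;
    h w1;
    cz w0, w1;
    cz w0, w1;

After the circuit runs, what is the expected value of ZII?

The observable ZII averages to 1. Key observation: steps 3-4 multiply out to the identity, so the circuit reduces to the remaining gates.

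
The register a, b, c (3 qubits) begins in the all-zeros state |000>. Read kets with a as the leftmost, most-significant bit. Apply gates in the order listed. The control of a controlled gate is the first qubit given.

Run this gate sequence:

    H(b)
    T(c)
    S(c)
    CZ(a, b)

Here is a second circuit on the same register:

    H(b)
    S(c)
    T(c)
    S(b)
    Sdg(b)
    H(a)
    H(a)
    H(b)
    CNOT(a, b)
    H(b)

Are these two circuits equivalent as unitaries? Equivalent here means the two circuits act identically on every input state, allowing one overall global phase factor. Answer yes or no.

Yes — the two circuits implement the same unitary up to a global phase.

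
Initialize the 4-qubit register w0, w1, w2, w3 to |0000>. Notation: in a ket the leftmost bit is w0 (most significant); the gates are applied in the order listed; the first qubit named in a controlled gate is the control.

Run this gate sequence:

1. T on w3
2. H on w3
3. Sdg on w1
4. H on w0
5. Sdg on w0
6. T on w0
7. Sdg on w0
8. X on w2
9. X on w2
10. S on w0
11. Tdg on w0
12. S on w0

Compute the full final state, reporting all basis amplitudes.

After the circuit, the state carries amplitude 1/2 on |0000>, 1/2 on |0001>, 1/2 on |1000>, 1/2 on |1001>, and 0 on every other basis state. Key observation: the block from step 5 through step 12 cancels to the identity and can be dropped.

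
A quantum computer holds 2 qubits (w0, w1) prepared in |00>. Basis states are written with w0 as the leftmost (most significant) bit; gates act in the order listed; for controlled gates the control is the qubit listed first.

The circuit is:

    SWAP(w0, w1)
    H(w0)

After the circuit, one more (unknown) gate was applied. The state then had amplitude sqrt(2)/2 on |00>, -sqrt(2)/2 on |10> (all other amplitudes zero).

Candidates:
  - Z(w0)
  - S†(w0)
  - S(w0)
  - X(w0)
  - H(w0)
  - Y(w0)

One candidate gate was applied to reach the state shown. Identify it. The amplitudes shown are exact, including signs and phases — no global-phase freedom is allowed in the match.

The unique candidate consistent with the amplitudes is Z(w0).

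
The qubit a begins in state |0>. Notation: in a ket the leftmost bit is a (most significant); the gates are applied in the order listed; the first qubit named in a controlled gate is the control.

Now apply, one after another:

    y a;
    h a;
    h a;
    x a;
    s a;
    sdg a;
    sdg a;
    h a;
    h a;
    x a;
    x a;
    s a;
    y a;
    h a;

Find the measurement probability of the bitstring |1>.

The probability of measuring |1> is 1/2.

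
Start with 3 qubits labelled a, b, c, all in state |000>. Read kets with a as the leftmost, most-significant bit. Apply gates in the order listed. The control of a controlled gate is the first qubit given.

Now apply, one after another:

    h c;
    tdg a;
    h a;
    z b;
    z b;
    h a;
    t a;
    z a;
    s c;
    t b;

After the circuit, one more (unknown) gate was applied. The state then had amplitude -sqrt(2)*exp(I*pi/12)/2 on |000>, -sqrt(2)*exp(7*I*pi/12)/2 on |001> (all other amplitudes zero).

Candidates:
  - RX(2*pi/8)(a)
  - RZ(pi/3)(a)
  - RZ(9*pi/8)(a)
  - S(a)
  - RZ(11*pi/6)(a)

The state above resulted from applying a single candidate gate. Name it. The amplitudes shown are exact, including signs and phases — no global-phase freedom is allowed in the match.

It was RZ(11*pi/6)(a) that produced the state shown. Key observation: the block from step 2 through step 7 cancels to the identity and can be dropped.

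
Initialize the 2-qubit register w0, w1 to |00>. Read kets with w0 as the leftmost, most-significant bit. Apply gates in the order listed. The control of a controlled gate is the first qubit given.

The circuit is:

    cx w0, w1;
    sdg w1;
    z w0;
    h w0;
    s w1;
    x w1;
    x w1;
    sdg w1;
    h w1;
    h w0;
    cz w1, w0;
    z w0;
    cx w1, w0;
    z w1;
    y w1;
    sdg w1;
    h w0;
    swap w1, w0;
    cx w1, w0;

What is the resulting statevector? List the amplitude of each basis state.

The final amplitudes are I/2 on |00>, 1/2 on |01>, 1/2 on |10>, -I/2 on |11>. Key observation: the block from step 5 through step 8 cancels to the identity and can be dropped.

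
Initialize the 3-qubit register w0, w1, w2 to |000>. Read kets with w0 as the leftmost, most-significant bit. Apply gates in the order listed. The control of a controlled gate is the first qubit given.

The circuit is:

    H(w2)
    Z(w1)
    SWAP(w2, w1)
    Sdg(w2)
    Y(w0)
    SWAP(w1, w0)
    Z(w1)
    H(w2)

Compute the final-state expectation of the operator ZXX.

The expectation value of ZXX is 0.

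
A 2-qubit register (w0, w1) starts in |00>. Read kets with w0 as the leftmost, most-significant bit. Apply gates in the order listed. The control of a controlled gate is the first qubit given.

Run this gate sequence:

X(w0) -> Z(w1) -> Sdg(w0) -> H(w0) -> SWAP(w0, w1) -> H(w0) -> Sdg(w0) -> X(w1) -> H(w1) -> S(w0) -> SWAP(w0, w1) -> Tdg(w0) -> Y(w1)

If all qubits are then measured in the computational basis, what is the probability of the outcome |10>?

The probability of measuring |10> is 1/2.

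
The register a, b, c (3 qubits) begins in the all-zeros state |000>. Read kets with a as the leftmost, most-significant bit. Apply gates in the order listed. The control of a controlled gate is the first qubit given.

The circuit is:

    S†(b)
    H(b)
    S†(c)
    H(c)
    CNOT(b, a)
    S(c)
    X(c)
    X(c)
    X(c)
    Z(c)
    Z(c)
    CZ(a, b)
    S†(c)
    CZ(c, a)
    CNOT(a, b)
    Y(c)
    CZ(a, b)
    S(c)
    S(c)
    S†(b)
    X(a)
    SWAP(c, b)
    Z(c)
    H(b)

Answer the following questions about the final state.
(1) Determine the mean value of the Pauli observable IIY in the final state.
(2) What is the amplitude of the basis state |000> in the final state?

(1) The expectation value of IIY is 0.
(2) The final state's coefficient on |000> equals -sqrt(2)/2.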